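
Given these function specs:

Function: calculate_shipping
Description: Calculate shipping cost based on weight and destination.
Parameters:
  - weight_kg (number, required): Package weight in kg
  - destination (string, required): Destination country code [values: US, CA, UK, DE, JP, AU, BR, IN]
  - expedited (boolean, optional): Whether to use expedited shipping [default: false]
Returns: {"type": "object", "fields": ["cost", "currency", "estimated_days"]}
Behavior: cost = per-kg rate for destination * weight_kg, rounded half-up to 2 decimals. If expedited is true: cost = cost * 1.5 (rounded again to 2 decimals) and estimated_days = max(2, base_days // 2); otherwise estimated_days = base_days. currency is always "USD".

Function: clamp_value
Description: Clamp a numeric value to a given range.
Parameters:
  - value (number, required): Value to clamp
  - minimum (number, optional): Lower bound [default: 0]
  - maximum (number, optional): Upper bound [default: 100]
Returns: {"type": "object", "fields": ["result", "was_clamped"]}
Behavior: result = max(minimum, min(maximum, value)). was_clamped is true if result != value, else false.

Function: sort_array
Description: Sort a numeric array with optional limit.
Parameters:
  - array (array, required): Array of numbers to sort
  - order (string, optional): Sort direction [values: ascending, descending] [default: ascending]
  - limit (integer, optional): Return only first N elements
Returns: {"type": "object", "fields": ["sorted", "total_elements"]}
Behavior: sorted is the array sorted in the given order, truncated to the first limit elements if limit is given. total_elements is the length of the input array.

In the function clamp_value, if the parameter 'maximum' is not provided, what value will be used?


The clamp_value spec declares:
  - maximum (number, optional): Upper bound [default: 100]
Default:
100


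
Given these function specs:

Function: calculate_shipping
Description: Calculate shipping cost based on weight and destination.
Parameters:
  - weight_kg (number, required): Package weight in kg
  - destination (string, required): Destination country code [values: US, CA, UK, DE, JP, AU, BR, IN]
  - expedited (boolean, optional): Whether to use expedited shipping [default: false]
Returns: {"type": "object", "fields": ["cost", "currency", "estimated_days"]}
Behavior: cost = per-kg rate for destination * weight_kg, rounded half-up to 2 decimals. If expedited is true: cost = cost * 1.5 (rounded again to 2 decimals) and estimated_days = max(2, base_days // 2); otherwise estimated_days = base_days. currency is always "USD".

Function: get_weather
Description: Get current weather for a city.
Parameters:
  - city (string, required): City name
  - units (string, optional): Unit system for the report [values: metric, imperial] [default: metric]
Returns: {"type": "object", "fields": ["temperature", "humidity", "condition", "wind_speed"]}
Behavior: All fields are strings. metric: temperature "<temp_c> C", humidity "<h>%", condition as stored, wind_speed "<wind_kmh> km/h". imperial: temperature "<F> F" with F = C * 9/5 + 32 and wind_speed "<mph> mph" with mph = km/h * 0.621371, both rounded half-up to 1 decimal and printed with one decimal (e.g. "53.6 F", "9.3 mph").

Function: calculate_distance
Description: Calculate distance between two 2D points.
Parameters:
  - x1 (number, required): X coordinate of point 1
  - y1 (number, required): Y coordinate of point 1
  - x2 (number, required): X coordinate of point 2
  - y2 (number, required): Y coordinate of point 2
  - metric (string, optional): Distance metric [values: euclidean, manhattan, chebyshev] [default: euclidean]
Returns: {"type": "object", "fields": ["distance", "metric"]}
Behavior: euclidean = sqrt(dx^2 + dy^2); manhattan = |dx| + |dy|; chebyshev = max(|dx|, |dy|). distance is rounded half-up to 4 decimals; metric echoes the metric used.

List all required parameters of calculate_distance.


Parameters of calculate_distance and their required/optional flag:
  x1: required
  y1: required
  x2: required
  y2: required
  metric: optional
x1, x2, y1, y2


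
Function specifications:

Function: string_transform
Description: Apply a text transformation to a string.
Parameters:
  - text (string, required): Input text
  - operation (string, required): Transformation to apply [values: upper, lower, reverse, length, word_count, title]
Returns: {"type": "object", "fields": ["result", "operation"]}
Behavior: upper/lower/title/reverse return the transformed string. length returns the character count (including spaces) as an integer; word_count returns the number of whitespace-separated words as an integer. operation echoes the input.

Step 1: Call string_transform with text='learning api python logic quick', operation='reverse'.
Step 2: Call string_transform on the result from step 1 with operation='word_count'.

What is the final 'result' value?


Step 1: string_transform(text='learning api python logic quick', operation='reverse')
  -> result = 'kciuq cigol nohtyp ipa gninrael'
Step 2: string_transform(text='kciuq cigol nohtyp ipa gninrael', operation='word_count')
  words: kciuq, cigol, nohtyp, ipa, gninrael -> 5
  -> result = 5
5


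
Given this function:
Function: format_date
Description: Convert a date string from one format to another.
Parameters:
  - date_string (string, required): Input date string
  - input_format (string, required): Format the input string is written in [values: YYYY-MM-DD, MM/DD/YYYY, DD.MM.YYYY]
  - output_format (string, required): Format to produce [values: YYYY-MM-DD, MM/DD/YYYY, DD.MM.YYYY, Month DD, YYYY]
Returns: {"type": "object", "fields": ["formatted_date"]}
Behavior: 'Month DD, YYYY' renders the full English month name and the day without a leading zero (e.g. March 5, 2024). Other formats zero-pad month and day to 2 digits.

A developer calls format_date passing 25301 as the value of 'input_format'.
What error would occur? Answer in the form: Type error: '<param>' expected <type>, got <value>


Spec: 'input_format' is declared as string; 25301 is an integer.
Type error: 'input_format' expected string, got 25301


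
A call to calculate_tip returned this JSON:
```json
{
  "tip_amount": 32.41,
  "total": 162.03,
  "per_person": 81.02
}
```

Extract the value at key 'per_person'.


81.02


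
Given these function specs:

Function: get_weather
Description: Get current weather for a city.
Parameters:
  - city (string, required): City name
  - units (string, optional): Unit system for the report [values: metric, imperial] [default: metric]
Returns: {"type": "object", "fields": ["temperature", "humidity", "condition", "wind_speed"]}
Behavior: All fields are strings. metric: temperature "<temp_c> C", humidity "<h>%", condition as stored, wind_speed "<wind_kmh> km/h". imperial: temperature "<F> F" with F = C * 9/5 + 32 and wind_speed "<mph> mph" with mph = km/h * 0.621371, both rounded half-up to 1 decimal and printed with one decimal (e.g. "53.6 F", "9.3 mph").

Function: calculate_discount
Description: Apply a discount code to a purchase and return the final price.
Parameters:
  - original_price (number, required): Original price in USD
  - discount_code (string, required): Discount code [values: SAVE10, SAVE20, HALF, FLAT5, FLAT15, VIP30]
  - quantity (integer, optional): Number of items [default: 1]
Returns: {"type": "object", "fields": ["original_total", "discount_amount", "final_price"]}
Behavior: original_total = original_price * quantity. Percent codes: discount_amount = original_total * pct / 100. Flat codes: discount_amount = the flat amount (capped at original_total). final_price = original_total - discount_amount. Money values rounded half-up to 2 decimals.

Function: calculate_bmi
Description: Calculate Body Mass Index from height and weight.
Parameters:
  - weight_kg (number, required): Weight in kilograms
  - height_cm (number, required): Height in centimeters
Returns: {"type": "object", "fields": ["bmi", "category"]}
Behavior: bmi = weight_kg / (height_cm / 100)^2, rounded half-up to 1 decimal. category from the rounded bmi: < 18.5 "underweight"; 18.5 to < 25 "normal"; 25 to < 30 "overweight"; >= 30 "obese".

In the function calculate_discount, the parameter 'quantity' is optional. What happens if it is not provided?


The calculate_discount spec declares:
  - quantity (integer, optional): Number of items [default: 1]
It defaults to 1


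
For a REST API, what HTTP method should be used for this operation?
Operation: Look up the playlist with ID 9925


GET = read, POST = create, PUT = update/replace, DELETE = remove
This operation is a read.
GET


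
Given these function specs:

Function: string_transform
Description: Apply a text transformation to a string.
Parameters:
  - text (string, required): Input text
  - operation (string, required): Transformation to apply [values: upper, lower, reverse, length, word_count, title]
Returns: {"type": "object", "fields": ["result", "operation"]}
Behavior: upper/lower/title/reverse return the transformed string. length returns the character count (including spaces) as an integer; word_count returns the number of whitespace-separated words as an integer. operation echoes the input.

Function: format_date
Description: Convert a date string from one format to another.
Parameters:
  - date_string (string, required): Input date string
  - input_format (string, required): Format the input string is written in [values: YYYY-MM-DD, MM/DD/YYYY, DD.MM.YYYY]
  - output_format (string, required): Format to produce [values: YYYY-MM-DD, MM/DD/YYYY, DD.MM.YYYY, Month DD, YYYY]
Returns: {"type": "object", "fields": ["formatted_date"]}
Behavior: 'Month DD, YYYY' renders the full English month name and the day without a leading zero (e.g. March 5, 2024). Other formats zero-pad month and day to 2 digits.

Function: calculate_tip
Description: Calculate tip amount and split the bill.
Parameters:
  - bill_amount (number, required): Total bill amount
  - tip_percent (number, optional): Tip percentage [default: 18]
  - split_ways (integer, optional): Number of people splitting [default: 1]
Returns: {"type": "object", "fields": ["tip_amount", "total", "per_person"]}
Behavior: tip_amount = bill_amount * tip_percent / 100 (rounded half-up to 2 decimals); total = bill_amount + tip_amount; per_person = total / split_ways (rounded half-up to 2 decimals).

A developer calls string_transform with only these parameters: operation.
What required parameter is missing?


Required parameters: text, operation
Provided: operation
Missing: text
text


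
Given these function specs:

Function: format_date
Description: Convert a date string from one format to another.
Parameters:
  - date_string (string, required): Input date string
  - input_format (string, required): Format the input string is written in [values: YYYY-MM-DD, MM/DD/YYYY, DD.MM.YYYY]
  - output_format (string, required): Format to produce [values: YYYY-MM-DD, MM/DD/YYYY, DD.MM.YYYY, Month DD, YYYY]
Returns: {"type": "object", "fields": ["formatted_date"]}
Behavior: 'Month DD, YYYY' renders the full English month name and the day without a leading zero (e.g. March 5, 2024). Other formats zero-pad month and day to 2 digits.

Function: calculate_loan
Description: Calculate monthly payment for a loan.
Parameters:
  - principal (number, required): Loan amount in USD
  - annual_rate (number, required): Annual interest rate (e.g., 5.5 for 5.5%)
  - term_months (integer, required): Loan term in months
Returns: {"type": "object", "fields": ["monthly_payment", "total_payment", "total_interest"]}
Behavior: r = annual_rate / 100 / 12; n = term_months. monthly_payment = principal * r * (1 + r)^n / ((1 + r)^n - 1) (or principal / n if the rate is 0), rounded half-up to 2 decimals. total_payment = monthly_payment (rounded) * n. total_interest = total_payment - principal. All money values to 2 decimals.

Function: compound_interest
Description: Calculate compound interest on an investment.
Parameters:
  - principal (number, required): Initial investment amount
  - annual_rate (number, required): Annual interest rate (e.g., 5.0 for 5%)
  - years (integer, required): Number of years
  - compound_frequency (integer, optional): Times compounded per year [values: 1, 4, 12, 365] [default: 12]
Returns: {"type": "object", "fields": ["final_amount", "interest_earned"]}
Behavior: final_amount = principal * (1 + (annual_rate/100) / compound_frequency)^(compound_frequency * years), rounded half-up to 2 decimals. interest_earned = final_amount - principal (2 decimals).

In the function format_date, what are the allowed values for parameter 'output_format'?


The format_date spec declares:
  - output_format (string, required): Format to produce [values: YYYY-MM-DD, MM/DD/YYYY, DD.MM.YYYY, Month DD, YYYY]
Allowed values:
YYYY-MM-DD, MM/DD/YYYY, DD.MM.YYYY, Month DD, YYYY


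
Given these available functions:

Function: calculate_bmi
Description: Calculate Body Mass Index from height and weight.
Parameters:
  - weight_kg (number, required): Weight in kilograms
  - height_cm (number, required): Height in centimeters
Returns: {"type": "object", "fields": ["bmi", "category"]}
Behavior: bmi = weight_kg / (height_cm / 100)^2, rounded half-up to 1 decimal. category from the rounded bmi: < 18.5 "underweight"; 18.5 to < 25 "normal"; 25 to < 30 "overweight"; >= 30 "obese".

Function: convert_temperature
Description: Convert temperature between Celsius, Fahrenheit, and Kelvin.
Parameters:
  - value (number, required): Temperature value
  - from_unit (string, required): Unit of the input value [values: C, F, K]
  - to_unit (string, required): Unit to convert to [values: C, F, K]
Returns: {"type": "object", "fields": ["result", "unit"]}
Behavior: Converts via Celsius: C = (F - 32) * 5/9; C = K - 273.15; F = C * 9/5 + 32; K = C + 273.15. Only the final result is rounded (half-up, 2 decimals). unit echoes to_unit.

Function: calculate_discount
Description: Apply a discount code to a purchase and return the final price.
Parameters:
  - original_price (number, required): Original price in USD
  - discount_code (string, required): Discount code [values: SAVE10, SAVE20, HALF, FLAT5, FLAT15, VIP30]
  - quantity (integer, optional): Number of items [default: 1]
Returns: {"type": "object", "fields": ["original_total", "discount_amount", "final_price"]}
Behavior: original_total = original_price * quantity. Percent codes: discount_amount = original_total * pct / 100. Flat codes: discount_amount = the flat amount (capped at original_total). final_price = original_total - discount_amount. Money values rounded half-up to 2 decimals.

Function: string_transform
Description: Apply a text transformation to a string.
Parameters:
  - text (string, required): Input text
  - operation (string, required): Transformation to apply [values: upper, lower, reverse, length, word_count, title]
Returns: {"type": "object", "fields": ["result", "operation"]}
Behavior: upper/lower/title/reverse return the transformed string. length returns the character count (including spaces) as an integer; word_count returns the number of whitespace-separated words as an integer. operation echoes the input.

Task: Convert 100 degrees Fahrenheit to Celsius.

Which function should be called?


The task needs a function whose description is: Convert temperature between Celsius, Fahrenheit, and Kelvin.
convert_temperature


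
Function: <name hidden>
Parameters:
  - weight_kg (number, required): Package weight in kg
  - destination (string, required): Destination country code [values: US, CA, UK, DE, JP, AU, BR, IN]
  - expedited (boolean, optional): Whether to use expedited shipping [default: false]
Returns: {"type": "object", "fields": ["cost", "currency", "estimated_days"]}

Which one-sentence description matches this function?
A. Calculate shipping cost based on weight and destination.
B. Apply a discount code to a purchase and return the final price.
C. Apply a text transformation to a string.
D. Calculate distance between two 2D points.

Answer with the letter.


Parameters weight_kg, destination, expedited and return ["cost", "currency", "estimated_days"] fit: Calculate shipping cost based on weight and destination.
A


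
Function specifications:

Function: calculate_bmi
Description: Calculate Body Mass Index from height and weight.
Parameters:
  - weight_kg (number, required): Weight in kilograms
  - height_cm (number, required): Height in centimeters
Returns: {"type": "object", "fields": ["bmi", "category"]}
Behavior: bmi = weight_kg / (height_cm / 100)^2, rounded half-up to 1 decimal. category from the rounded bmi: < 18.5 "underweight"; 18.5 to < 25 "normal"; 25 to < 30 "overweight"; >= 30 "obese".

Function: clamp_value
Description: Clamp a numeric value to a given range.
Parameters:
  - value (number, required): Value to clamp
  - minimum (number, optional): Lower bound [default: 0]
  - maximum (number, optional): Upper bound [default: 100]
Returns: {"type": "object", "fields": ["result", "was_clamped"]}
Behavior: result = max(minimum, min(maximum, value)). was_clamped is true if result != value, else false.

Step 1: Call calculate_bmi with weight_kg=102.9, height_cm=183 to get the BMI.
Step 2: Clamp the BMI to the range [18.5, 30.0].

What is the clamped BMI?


Step 1: calculate_bmi(weight_kg=102.9, height_cm=183)
  height_m = 183 / 100 = 1.83
  bmi = 102.9 / 1.83^2 = 102.9 / 3.3489 = 30.726507 -> 30.7
  30.7 >= 30 -> obese
  -> bmi = 30.7
Step 2: clamp_value(value=30.7, minimum=18.5, maximum=30.0)
  result = max(18.5, min(30.0, 30.7)) = max(18.5, 30.0) = 30.0
  was_clamped = (30.0 != 30.7) = true
  -> result = 30.0
30.0


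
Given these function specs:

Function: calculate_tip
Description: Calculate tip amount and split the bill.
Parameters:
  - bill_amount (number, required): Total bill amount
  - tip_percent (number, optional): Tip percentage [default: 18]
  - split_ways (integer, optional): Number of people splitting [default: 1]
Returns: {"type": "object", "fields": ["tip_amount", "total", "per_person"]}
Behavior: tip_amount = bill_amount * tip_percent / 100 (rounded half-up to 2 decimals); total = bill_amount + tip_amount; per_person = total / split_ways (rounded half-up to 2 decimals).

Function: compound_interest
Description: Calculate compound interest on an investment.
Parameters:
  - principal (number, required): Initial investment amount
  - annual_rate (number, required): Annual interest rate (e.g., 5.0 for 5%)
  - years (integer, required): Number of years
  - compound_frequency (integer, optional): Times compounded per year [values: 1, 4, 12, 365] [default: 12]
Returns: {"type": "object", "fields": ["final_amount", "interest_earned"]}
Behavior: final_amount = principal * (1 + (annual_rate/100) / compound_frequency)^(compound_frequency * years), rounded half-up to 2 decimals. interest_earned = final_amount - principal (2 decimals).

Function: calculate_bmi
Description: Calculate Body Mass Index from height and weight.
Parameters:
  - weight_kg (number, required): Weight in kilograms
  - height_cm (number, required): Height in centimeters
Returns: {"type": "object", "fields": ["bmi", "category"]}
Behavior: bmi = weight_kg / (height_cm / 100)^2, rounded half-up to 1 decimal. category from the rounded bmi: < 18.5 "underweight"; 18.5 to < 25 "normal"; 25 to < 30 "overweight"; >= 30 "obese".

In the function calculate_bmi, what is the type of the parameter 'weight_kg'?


The calculate_bmi spec declares:
  - weight_kg (number, required): Weight in kilograms
Type:
number


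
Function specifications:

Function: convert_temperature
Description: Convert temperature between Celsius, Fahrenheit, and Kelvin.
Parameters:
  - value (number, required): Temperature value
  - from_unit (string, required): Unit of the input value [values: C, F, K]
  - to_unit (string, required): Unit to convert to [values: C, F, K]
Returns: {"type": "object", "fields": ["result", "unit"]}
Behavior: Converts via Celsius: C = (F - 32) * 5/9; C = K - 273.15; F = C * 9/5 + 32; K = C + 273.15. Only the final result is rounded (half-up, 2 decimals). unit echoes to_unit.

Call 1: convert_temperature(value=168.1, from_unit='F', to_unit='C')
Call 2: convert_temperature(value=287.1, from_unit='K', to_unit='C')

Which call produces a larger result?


Call 1:
  To C: (168.1 - 32) * 5/9 = 75.611111
  Target is C: 75.611111
  Round to 2 decimals: 75.61
  -> 75.61 C
Call 2:
  To C: 287.1 - 273.15 = 13.95
  Target is C: 13.95
  Round to 2 decimals: 13.95
  -> 13.95 C
Call 1 (75.61 C)


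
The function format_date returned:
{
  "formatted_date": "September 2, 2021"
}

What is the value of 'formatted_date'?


September 2, 2021


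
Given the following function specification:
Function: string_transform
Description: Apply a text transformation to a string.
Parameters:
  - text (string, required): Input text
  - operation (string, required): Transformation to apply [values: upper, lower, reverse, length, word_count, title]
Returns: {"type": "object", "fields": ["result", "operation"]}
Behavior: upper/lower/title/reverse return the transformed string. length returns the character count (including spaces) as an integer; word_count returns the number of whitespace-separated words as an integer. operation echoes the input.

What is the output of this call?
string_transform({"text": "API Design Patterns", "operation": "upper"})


upper('API Design Patterns') = 'API DESIGN PATTERNS'
Output:
{"result": "API DESIGN PATTERNS", "operation": "upper"}


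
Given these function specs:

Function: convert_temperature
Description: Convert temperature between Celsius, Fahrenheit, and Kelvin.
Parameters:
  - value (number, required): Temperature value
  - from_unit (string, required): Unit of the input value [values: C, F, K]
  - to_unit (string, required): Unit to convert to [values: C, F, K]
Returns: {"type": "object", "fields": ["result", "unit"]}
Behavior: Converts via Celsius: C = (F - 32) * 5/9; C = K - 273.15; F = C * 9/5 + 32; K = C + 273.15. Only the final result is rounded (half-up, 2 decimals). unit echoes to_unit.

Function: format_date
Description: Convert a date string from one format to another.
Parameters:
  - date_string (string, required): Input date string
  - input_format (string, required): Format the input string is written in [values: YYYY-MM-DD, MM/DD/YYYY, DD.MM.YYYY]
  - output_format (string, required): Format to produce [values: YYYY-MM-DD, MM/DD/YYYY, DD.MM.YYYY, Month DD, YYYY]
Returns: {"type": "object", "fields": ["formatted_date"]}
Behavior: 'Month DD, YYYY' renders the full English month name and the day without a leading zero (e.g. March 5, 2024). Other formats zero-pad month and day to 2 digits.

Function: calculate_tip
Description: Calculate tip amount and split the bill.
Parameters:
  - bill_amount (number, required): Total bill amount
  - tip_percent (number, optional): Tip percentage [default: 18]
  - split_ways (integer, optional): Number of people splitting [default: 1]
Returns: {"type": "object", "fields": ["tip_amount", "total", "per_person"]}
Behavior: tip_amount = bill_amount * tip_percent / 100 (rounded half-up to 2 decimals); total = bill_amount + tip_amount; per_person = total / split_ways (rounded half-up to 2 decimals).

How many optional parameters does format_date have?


Parameters of format_date: date_string (required), input_format (required), output_format (required)
Optional count:
0


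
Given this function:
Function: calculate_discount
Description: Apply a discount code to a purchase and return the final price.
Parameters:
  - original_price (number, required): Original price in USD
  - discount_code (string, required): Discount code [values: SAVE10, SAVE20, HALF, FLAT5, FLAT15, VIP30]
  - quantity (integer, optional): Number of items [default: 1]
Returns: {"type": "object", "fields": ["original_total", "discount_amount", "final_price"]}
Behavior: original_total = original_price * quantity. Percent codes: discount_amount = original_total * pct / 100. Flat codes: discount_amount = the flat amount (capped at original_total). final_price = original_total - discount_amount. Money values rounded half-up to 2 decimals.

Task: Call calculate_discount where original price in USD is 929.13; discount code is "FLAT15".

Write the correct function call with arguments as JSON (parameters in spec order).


Mapping each described value to its parameter name:
  'Original price in USD' -> original_price = 929.13
  'Discount code' -> discount_code = "FLAT15"
calculate_discount({"original_price": 929.13, "discount_code": "FLAT15"})


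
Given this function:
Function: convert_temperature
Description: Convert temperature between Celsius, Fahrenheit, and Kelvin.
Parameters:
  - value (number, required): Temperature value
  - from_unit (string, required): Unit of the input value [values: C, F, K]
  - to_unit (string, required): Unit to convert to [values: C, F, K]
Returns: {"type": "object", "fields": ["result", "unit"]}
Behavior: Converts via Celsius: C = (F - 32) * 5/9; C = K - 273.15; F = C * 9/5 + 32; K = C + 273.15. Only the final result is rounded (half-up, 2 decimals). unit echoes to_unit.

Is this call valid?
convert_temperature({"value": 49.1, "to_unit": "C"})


Checking required parameters...
Missing required parameter: from_unit
Invalid - missing required parameter 'from_unit'


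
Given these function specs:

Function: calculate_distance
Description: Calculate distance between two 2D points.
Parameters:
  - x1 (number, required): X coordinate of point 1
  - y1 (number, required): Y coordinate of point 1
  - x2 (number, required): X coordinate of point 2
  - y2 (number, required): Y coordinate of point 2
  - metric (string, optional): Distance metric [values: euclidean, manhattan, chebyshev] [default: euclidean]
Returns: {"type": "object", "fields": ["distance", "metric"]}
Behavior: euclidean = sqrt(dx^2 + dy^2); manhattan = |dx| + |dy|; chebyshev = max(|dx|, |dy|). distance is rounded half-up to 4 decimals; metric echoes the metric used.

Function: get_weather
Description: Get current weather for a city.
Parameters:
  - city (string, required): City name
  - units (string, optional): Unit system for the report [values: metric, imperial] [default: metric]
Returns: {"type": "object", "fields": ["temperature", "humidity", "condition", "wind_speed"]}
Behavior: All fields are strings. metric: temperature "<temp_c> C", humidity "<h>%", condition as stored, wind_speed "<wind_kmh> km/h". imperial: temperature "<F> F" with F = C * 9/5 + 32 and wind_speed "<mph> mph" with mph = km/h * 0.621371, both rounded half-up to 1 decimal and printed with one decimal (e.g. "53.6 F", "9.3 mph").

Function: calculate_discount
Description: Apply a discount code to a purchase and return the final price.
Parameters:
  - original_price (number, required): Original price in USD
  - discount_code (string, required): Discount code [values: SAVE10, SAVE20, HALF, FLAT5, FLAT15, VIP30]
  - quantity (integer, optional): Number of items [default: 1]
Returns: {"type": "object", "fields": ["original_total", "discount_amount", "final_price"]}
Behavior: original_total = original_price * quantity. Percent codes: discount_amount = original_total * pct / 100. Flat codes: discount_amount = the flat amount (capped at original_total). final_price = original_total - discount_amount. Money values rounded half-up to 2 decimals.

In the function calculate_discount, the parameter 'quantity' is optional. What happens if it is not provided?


The calculate_discount spec declares:
  - quantity (integer, optional): Number of items [default: 1]
It defaults to 1


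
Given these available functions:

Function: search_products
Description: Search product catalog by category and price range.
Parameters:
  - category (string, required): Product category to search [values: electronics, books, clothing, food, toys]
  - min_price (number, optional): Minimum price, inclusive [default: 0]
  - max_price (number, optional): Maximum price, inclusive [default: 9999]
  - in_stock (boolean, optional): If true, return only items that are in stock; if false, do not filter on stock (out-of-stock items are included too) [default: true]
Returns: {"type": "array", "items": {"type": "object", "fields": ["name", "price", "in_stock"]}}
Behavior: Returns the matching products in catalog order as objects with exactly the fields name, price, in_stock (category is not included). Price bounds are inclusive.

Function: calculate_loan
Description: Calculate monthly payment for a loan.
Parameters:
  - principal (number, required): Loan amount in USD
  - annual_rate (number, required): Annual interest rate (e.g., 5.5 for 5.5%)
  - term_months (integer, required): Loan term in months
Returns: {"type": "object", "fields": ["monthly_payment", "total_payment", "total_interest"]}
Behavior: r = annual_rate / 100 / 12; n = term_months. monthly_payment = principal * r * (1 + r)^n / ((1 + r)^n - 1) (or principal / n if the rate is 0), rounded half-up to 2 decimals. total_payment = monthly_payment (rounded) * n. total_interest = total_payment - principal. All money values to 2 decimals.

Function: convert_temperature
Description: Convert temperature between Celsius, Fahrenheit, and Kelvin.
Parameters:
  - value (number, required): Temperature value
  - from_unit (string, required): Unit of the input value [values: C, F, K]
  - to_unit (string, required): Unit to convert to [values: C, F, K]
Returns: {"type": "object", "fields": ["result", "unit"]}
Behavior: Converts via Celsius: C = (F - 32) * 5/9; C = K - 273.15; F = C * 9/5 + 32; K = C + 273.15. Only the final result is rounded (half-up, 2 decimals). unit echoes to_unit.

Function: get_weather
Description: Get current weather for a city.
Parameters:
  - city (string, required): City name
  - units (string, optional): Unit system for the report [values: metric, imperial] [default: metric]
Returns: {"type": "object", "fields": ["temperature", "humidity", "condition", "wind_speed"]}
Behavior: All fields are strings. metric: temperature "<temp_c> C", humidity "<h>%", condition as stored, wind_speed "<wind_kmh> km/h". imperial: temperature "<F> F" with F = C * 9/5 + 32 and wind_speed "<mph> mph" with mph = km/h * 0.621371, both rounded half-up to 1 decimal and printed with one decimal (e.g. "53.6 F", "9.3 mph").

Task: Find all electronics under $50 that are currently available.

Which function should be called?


The task needs a function whose description is: Search product catalog by category and price range.
search_products


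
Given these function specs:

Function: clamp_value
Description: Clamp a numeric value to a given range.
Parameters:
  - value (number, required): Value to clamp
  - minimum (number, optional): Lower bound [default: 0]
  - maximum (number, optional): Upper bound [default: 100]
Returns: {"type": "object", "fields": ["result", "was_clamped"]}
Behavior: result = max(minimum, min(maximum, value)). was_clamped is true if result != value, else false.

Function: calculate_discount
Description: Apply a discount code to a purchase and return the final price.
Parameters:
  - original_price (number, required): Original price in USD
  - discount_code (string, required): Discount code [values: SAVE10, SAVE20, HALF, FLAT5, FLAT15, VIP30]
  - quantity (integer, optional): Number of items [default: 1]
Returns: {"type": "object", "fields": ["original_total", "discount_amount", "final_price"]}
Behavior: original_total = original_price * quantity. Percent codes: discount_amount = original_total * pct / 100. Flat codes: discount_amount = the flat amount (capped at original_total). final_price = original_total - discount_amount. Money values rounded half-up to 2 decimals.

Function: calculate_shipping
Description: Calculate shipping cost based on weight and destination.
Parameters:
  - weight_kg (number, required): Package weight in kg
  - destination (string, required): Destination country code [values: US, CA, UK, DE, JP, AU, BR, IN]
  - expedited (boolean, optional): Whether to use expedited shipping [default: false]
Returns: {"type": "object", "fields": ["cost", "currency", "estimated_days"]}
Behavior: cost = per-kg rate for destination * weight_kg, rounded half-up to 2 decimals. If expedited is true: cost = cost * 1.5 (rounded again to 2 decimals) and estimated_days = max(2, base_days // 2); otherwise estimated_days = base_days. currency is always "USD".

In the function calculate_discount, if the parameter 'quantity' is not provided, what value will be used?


The calculate_discount spec declares:
  - quantity (integer, optional): Number of items [default: 1]
Default:
1


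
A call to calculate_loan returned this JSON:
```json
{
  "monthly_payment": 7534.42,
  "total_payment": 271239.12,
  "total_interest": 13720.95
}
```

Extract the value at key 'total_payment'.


271239.12


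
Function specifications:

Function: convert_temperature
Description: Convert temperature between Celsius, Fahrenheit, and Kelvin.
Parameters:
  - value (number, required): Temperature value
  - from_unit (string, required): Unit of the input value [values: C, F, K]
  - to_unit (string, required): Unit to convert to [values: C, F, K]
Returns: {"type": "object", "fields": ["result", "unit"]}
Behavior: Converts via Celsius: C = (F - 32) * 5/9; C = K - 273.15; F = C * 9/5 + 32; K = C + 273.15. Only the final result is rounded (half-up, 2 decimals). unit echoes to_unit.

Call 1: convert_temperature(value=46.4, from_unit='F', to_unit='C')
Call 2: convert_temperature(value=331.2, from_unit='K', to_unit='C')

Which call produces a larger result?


Call 1:
  To C: (46.4 - 32) * 5/9 = 8
  Target is C: 8
  Round to 2 decimals: 8.0
  -> 8.0 C
Call 2:
  To C: 331.2 - 273.15 = 58.05
  Target is C: 58.05
  Round to 2 decimals: 58.05
  -> 58.05 C
Call 2 (58.05 C)


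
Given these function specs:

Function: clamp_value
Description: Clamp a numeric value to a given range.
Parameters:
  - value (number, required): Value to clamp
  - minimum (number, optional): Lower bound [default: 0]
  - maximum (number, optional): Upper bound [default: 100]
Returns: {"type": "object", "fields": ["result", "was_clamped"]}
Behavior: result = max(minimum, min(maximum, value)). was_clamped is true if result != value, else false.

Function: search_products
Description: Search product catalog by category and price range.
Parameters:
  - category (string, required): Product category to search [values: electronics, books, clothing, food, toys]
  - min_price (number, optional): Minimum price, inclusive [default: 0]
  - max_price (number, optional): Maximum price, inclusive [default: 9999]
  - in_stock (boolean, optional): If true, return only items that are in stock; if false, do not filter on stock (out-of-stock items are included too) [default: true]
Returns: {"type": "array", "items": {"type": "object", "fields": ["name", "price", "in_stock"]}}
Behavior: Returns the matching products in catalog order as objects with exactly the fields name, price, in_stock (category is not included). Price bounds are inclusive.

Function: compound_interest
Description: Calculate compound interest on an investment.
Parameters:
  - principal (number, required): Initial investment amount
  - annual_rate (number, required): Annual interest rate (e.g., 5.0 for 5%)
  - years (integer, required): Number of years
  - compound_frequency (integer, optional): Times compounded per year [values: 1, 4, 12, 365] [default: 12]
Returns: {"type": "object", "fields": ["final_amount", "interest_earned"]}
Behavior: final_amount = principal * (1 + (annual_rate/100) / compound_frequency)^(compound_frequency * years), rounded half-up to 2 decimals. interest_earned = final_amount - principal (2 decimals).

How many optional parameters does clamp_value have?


Parameters of clamp_value: value (required), minimum (optional), maximum (optional)
Optional count:
2


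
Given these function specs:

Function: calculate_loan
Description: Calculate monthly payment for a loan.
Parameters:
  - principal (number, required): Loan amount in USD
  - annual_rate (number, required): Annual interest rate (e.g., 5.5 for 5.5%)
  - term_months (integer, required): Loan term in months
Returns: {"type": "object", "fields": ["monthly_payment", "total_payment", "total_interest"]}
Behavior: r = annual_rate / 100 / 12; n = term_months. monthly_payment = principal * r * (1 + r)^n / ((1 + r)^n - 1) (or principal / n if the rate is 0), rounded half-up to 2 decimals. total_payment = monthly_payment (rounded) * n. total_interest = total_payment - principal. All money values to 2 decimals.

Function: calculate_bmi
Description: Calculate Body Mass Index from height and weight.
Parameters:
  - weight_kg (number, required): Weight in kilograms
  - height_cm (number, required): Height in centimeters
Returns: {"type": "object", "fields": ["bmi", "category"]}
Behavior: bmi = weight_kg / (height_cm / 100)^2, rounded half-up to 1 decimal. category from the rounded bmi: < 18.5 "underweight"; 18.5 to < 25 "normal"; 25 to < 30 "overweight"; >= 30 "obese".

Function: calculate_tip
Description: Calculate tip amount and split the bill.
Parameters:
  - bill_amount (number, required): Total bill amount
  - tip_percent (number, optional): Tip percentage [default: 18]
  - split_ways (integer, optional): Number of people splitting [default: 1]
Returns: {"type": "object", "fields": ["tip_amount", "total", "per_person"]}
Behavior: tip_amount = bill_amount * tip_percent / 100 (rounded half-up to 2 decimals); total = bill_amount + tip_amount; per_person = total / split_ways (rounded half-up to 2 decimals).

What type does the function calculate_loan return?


The calculate_loan spec declares Returns: {"type": "object", "fields": ["monthly_payment", "total_payment", "total_interest"]}
Type:
object


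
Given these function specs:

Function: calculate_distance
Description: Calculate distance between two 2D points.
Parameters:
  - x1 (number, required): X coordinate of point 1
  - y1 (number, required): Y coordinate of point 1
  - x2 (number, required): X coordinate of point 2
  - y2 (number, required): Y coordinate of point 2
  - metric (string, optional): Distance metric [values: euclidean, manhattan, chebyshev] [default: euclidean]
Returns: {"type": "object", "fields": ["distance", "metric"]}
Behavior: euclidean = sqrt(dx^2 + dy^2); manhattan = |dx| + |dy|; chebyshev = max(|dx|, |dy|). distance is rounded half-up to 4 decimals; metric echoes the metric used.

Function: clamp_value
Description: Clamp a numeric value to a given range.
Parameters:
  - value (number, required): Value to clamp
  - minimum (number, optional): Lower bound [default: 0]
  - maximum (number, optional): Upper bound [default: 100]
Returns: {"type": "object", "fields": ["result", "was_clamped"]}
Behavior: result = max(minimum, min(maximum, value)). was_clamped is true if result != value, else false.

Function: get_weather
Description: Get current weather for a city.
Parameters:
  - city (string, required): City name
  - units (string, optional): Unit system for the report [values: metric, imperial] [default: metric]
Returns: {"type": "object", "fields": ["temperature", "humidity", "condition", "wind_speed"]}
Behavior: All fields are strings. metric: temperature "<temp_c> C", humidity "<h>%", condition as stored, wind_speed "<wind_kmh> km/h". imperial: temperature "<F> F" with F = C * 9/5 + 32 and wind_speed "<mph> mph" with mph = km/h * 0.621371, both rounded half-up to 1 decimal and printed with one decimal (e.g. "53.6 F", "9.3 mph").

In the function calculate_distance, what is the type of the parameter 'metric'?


The calculate_distance spec declares:
  - metric (string, optional): Distance metric [values: euclidean, manhattan, chebyshev] [default: euclidean]
Type:
string


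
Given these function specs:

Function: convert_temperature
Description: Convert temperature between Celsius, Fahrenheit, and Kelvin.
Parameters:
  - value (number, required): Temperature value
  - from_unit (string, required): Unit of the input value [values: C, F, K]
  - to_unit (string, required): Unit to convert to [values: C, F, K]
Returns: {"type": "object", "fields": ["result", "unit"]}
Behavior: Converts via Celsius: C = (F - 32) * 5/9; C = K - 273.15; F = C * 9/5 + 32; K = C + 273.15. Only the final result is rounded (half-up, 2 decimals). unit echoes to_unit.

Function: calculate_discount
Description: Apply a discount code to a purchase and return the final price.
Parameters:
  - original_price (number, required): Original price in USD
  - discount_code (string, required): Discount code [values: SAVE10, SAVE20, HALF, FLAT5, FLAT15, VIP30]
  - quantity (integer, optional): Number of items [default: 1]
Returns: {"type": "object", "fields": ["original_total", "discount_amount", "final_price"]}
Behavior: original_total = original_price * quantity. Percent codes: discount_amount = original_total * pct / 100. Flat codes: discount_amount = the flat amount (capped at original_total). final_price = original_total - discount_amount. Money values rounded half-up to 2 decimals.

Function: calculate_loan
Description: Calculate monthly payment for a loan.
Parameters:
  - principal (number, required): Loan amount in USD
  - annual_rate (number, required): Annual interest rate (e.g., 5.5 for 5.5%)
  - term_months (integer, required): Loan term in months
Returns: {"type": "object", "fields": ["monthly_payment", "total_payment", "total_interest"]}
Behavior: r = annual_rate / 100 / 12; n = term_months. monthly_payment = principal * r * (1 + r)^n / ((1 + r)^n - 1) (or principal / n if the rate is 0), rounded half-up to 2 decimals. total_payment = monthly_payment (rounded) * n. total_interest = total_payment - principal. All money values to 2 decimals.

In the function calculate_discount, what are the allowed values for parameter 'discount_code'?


The calculate_discount spec declares:
  - discount_code (string, required): Discount code [values: SAVE10, SAVE20, HALF, FLAT5, FLAT15, VIP30]
Allowed values:
SAVE10, SAVE20, HALF, FLAT5, FLAT15, VIP30
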